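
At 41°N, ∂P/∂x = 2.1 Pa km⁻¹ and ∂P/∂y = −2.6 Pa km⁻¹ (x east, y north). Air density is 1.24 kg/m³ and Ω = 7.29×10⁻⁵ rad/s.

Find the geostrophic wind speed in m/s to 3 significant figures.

28.2 m/s

Coriolis parameter at 41°N:
f = 2Ω sin φ = 2 × 7.29×10⁻⁵ × sin 41° = 9.57×10⁻⁵ s⁻¹
Component geostrophic relations (x east, y north):
u_g = −(1/(fρ)) ∂P/∂y,  v_g = (1/(fρ)) ∂P/∂x
u_g = −(−2.6×10⁻³)/(9.57×10⁻⁵ × 1.24) = 21.9 m/s;  v_g = (2.1×10⁻³)/(9.57×10⁻⁵ × 1.24) = 17.7 m/s
|V_g| = √(u_g² + v_g²) = 28.2 m/s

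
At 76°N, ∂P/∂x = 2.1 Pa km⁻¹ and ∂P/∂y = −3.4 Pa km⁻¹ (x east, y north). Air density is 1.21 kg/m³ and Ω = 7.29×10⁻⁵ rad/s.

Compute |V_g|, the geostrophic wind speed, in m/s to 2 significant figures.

Coriolis parameter at 76°N:
f = 2Ω sin φ = 2 × 7.29×10⁻⁵ × sin 76° = 1.41×10⁻⁴ s⁻¹
Component geostrophic relations (x east, y north):
u_g = −(1/(fρ)) ∂P/∂y,  v_g = (1/(fρ)) ∂P/∂x
u_g = −(−3.4×10⁻³)/(1.41×10⁻⁴ × 1.21) = 19.9 m/s;  v_g = (2.1×10⁻³)/(1.41×10⁻⁴ × 1.21) = 12.3 m/s
|V_g| = √(u_g² + v_g²) = 23.3 m/s

23 m/s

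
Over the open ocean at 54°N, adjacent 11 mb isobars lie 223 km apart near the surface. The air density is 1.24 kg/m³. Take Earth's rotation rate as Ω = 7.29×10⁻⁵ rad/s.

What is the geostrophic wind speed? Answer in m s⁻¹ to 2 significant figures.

34 m s⁻¹

Coriolis parameter at 54°N:
f = 2Ω sin φ = 2 × 7.29×10⁻⁵ × sin 54° = 1.18×10⁻⁴ s⁻¹
Pressure gradient: |∂P/∂n| = 1100 Pa / 223000 m = 4.93×10⁻³ Pa/m
Geostrophic balance (pressure-gradient force = Coriolis force):
V_g = (1/(fρ)) |∂P/∂n| = 4.93×10⁻³ / (1.18×10⁻⁴ × 1.24) = 33.7 m/s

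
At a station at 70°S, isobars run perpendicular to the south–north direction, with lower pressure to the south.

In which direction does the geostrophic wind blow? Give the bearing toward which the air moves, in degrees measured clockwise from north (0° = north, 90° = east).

The pressure-gradient force points toward the south (bearing 180°).
Geostrophic balance: in the Southern Hemisphere the Coriolis force deflects motion to the left, so the geostrophic wind blows 90° to the left of the pressure-gradient force (low pressure on the right).
Rotating 180° by 90° counterclockwise gives 090° — the wind blows toward the east.

090°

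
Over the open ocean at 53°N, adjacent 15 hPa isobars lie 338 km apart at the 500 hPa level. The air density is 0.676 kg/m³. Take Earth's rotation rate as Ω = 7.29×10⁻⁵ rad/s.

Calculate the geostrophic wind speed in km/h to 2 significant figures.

200 km/h

Coriolis parameter at 53°N:
f = 2Ω sin φ = 2 × 7.29×10⁻⁵ × sin 53° = 1.16×10⁻⁴ s⁻¹
Pressure gradient: |∂P/∂n| = 1500 Pa / 338000 m = 4.44×10⁻³ Pa/m
Geostrophic balance (pressure-gradient force = Coriolis force):
V_g = (1/(fρ)) |∂P/∂n| = 4.44×10⁻³ / (1.16×10⁻⁴ × 0.676) = 56.4 m/s
Converting: 56.4 m/s × 3.6 = 200 km/h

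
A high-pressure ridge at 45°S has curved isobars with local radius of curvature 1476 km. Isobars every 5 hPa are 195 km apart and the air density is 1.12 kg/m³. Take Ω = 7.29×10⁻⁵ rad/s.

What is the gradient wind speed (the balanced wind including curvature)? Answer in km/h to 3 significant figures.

97.2 km/h

Coriolis parameter at 45°S:
f = 2Ω sin φ = 2 × 7.29×10⁻⁵ × sin 45° = 1.03×10⁻⁴ s⁻¹
Pressure gradient: |∂P/∂n| = 500 Pa / 195000 m = 2.56×10⁻³ Pa/m
Geostrophic speed: V_g = |∂P/∂n|/(fρ) = 2.56×10⁻³/(1.03×10⁻⁴ × 1.12) = 22.2 m/s
Around a high, pressure-gradient force acts outward with centrifugal, so Coriolis balances both:
fV = (1/ρ)|∂P/∂n| + V²/R  →  V² − fR·V + fR·V_g = 0
With fR = 1.03×10⁻⁴ × 1476×10³ m = 152 m/s:
V = [fR − √((fR)² − 4 fR V_g)]/2 = [152 − √(152² − 4×152×22.2)]/2 = 27 m/s
Supergeostrophic (V > V_g = 22.2 m/s), as expected around a high.
Converting: 27 m/s × 3.6 = 97.2 km/h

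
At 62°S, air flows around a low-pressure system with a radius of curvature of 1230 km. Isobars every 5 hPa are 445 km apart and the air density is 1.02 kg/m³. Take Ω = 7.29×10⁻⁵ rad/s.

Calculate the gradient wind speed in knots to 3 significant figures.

15.8 knots

Coriolis parameter at 62°S:
f = 2Ω sin φ = 2 × 7.29×10⁻⁵ × sin 62° = 1.29×10⁻⁴ s⁻¹
Pressure gradient: |∂P/∂n| = 500 Pa / 445000 m = 1.12×10⁻³ Pa/m
Geostrophic speed: V_g = |∂P/∂n|/(fρ) = 1.12×10⁻³/(1.29×10⁻⁴ × 1.02) = 8.56 m/s
Around a low, centrifugal force acts outward with Coriolis, so pressure-gradient force balances both:
(1/ρ)|∂P/∂n| = fV + V²/R  →  V² + fR·V − fR·V_g = 0
With fR = 1.29×10⁻⁴ × 1230×10³ m = 158 m/s:
V = [−fR + √((fR)² + 4 fR V_g)]/2 = [−158 + √(158² + 4×158×8.56)]/2 = 8.14 m/s
Subgeostrophic (V < V_g = 8.56 m/s), as expected around a low.
Converting: 8.14 m/s × 1.944 = 15.8 knots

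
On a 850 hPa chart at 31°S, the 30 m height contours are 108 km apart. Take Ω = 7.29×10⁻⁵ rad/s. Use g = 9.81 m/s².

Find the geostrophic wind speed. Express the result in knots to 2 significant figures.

Coriolis parameter at 31°S:
f = 2Ω sin φ = 2 × 7.29×10⁻⁵ × sin 31° = 7.51×10⁻⁵ s⁻¹
Height gradient: |∂Z/∂n| = 30 m / 108000 m = 2.78×10⁻⁴
On a pressure surface, geostrophic balance gives V_g = (g/f)|∂Z/∂n|:
V_g = 9.81 × 2.78×10⁻⁴ / 7.51×10⁻⁵ = 36.3 m/s
Converting: 36.3 m/s × 1.944 = 71 knots

71 knots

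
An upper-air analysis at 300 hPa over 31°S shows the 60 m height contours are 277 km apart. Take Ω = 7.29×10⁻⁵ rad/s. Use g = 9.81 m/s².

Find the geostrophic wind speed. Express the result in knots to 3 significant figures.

55.0 knots

Coriolis parameter at 31°S:
f = 2Ω sin φ = 2 × 7.29×10⁻⁵ × sin 31° = 7.51×10⁻⁵ s⁻¹
Height gradient: |∂Z/∂n| = 60 m / 277000 m = 2.17×10⁻⁴
On a pressure surface, geostrophic balance gives V_g = (g/f)|∂Z/∂n|:
V_g = 9.81 × 2.17×10⁻⁴ / 7.51×10⁻⁵ = 28.3 m/s
Converting: 28.3 m/s × 1.944 = 55.0 knots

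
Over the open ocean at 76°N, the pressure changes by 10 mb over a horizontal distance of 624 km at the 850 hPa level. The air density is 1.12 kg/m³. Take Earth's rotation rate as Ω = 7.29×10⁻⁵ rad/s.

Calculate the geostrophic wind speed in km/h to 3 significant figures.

36.4 km/h

Coriolis parameter at 76°N:
f = 2Ω sin φ = 2 × 7.29×10⁻⁵ × sin 76° = 1.41×10⁻⁴ s⁻¹
Pressure gradient: |∂P/∂n| = 1000 Pa / 624000 m = 1.60×10⁻³ Pa/m
Geostrophic balance (pressure-gradient force = Coriolis force):
V_g = (1/(fρ)) |∂P/∂n| = 1.60×10⁻³ / (1.41×10⁻⁴ × 1.12) = 10.1 m/s
Converting: 10.1 m/s × 3.6 = 36.4 km/h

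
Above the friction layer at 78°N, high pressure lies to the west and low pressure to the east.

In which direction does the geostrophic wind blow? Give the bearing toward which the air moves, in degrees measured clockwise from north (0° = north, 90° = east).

The pressure-gradient force points toward the east (bearing 090°).
Geostrophic balance: in the Northern Hemisphere the Coriolis force deflects motion to the right, so the geostrophic wind blows 90° to the right of the pressure-gradient force (low pressure on the left).
Rotating 090° by 90° clockwise gives 180° — the wind blows toward the south.

180°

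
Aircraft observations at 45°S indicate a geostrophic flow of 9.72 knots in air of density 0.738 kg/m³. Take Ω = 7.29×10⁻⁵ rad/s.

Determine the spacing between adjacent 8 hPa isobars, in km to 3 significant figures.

2100 km

Coriolis parameter at 45°S:
f = 2Ω sin φ = 2 × 7.29×10⁻⁵ × sin 45° = 1.03×10⁻⁴ s⁻¹
Wind speed in SI: 9.72 knots = 5.00 m/s
Geostrophic balance rearranged: |∂P/∂n| = f ρ V_g
|∂P/∂n| = 1.03×10⁻⁴ × 0.738 × 5.00 = 3.80×10⁻⁴ Pa/m
Isobar spacing: Δn = ΔP/|∂P/∂n| = 800 Pa / 3.80×10⁻⁴ Pa/m = 2102746 m ≈ 2100 km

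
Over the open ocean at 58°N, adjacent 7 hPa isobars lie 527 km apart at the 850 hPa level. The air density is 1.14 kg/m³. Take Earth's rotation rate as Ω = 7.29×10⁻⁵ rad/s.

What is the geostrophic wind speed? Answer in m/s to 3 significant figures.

9.42 m/s

Coriolis parameter at 58°N:
f = 2Ω sin φ = 2 × 7.29×10⁻⁵ × sin 58° = 1.24×10⁻⁴ s⁻¹
Pressure gradient: |∂P/∂n| = 700 Pa / 527000 m = 1.33×10⁻³ Pa/m
Geostrophic balance (pressure-gradient force = Coriolis force):
V_g = (1/(fρ)) |∂P/∂n| = 1.33×10⁻³ / (1.24×10⁻⁴ × 1.14) = 9.42 m/s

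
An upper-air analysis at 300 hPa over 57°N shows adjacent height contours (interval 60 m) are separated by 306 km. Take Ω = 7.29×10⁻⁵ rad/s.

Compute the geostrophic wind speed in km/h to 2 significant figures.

Coriolis parameter at 57°N:
f = 2Ω sin φ = 2 × 7.29×10⁻⁵ × sin 57° = 1.22×10⁻⁴ s⁻¹
Height gradient: |∂Z/∂n| = 60 m / 306000 m = 1.96×10⁻⁴
On a pressure surface, geostrophic balance gives V_g = (g/f)|∂Z/∂n|:
V_g = 9.81 × 1.96×10⁻⁴ / 1.22×10⁻⁴ = 15.7 m/s
Converting: 15.7 m/s × 3.6 = 57 km/h

57 km/h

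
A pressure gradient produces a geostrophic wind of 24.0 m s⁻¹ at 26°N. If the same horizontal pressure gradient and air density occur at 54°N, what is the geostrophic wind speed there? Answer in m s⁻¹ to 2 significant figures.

With the same pressure gradient and density, V_g ∝ 1/f ∝ 1/sin φ.
V₂ = V₁ · sin φ₁ / sin φ₂ = 24.0 × sin 26° / sin 54°
V₂ = 24.0 × 0.4384/0.8090 = 13 m s⁻¹

13 m s⁻¹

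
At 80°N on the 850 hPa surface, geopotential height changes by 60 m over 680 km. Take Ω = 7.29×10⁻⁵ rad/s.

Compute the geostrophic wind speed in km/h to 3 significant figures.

21.7 km/h

Coriolis parameter at 80°N:
f = 2Ω sin φ = 2 × 7.29×10⁻⁵ × sin 80° = 1.44×10⁻⁴ s⁻¹
Height gradient: |∂Z/∂n| = 60 m / 680000 m = 8.82×10⁻⁵
On a pressure surface, geostrophic balance gives V_g = (g/f)|∂Z/∂n|:
V_g = 9.81 × 8.82×10⁻⁵ / 1.44×10⁻⁴ = 6.03 m/s
Converting: 6.03 m/s × 3.6 = 21.7 km/h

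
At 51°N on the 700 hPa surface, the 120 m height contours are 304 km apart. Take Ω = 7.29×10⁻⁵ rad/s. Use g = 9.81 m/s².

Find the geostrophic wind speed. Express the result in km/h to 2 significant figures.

120 km/h

Coriolis parameter at 51°N:
f = 2Ω sin φ = 2 × 7.29×10⁻⁵ × sin 51° = 1.13×10⁻⁴ s⁻¹
Height gradient: |∂Z/∂n| = 120 m / 304000 m = 3.95×10⁻⁴
On a pressure surface, geostrophic balance gives V_g = (g/f)|∂Z/∂n|:
V_g = 9.81 × 3.95×10⁻⁴ / 1.13×10⁻⁴ = 34.2 m/s
Converting: 34.2 m/s × 3.6 = 120 km/h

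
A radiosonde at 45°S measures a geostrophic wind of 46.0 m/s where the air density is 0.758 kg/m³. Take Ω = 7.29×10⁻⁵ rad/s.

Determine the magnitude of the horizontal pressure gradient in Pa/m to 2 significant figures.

3.6×10⁻³ Pa/m

Coriolis parameter at 45°S:
f = 2Ω sin φ = 2 × 7.29×10⁻⁵ × sin 45° = 1.03×10⁻⁴ s⁻¹
Geostrophic balance rearranged: |∂P/∂n| = f ρ V_g
|∂P/∂n| = 1.03×10⁻⁴ × 0.758 × 46.0 = 3.59×10⁻³ Pa/m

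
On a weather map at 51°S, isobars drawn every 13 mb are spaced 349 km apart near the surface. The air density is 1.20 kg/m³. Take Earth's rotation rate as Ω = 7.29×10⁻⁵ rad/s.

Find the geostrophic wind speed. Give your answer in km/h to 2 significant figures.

Coriolis parameter at 51°S:
f = 2Ω sin φ = 2 × 7.29×10⁻⁵ × sin 51° = 1.13×10⁻⁴ s⁻¹
Pressure gradient: |∂P/∂n| = 1300 Pa / 349000 m = 3.72×10⁻³ Pa/m
Geostrophic balance (pressure-gradient force = Coriolis force):
V_g = (1/(fρ)) |∂P/∂n| = 3.72×10⁻³ / (1.13×10⁻⁴ × 1.20) = 27.4 m/s
Converting: 27.4 m/s × 3.6 = 99 km/h

99 km/h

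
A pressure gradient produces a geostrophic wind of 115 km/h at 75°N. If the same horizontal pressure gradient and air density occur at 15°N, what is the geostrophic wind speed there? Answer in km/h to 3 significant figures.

429 km/h

With the same pressure gradient and density, V_g ∝ 1/f ∝ 1/sin φ.
V₂ = V₁ · sin φ₁ / sin φ₂ = 115 × sin 75° / sin 15°
V₂ = 115 × 0.9659/0.2588 = 429 km/h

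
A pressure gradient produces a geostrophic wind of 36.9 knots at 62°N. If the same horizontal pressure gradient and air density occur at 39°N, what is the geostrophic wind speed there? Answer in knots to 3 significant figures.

51.8 knots

With the same pressure gradient and density, V_g ∝ 1/f ∝ 1/sin φ.
V₂ = V₁ · sin φ₁ / sin φ₂ = 36.9 × sin 62° / sin 39°
V₂ = 36.9 × 0.8829/0.6293 = 51.8 knots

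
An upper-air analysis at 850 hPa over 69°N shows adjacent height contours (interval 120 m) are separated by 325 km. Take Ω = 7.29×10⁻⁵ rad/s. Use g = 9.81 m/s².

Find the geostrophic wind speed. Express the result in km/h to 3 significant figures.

Coriolis parameter at 69°N:
f = 2Ω sin φ = 2 × 7.29×10⁻⁵ × sin 69° = 1.36×10⁻⁴ s⁻¹
Height gradient: |∂Z/∂n| = 120 m / 325000 m = 3.69×10⁻⁴
On a pressure surface, geostrophic balance gives V_g = (g/f)|∂Z/∂n|:
V_g = 9.81 × 3.69×10⁻⁴ / 1.36×10⁻⁴ = 26.6 m/s
Converting: 26.6 m/s × 3.6 = 95.8 km/h

95.8 km/h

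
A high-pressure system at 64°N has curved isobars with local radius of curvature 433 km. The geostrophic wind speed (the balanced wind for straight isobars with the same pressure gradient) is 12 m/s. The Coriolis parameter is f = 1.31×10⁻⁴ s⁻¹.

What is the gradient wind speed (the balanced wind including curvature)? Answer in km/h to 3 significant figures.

Around a high, pressure-gradient force acts outward with centrifugal, so Coriolis balances both:
fV = (1/ρ)|∂P/∂n| + V²/R  →  V² − fR·V + fR·V_g = 0
With fR = 1.31×10⁻⁴ × 433×10³ m = 56.7 m/s:
V = [fR − √((fR)² − 4 fR V_g)]/2 = [56.7 − √(56.7² − 4×56.7×12)]/2 = 17.2 m/s
Supergeostrophic (V > V_g = 12 m/s), as expected around a high.
Converting: 17.2 m/s × 3.6 = 62.1 km/h

62.1 km/h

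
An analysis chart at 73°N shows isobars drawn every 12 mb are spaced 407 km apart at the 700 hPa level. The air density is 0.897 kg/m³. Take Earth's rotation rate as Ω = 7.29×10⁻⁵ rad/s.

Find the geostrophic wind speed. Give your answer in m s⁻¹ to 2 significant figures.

Coriolis parameter at 73°N:
f = 2Ω sin φ = 2 × 7.29×10⁻⁵ × sin 73° = 1.39×10⁻⁴ s⁻¹
Pressure gradient: |∂P/∂n| = 1200 Pa / 407000 m = 2.95×10⁻³ Pa/m
Geostrophic balance (pressure-gradient force = Coriolis force):
V_g = (1/(fρ)) |∂P/∂n| = 2.95×10⁻³ / (1.39×10⁻⁴ × 0.897) = 23.6 m/s

24 m s⁻¹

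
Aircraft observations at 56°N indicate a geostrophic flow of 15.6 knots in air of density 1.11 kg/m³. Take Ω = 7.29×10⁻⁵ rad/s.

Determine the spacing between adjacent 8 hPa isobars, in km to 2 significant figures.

740 km

Coriolis parameter at 56°N:
f = 2Ω sin φ = 2 × 7.29×10⁻⁵ × sin 56° = 1.21×10⁻⁴ s⁻¹
Wind speed in SI: 15.6 knots = 8.03 m/s
Geostrophic balance rearranged: |∂P/∂n| = f ρ V_g
|∂P/∂n| = 1.21×10⁻⁴ × 1.11 × 8.03 = 1.08×10⁻³ Pa/m
Isobar spacing: Δn = ΔP/|∂P/∂n| = 800 Pa / 1.08×10⁻³ Pa/m = 742972 m ≈ 740 km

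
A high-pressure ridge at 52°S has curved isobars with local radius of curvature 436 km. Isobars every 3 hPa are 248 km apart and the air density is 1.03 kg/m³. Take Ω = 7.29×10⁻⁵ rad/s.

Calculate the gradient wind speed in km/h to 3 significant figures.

Coriolis parameter at 52°S:
f = 2Ω sin φ = 2 × 7.29×10⁻⁵ × sin 52° = 1.15×10⁻⁴ s⁻¹
Pressure gradient: |∂P/∂n| = 300 Pa / 248000 m = 1.21×10⁻³ Pa/m
Geostrophic speed: V_g = |∂P/∂n|/(fρ) = 1.21×10⁻³/(1.15×10⁻⁴ × 1.03) = 10.2 m/s
Around a high, pressure-gradient force acts outward with centrifugal, so Coriolis balances both:
fV = (1/ρ)|∂P/∂n| + V²/R  →  V² − fR·V + fR·V_g = 0
With fR = 1.15×10⁻⁴ × 436×10³ m = 50.1 m/s:
V = [fR − √((fR)² − 4 fR V_g)]/2 = [50.1 − √(50.1² − 4×50.1×10.2)]/2 = 14.3 m/s
Supergeostrophic (V > V_g = 10.2 m/s), as expected around a high.
Converting: 14.3 m/s × 3.6 = 51.5 km/h

51.5 km/h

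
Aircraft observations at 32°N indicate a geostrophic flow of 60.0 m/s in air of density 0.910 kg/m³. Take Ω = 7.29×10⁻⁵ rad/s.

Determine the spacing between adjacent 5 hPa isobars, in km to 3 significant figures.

119 km

Coriolis parameter at 32°N:
f = 2Ω sin φ = 2 × 7.29×10⁻⁵ × sin 32° = 7.73×10⁻⁵ s⁻¹
Geostrophic balance rearranged: |∂P/∂n| = f ρ V_g
|∂P/∂n| = 7.73×10⁻⁵ × 0.910 × 60.0 = 4.22×10⁻³ Pa/m
Isobar spacing: Δn = ΔP/|∂P/∂n| = 500 Pa / 4.22×10⁻³ Pa/m = 118525 m ≈ 119 km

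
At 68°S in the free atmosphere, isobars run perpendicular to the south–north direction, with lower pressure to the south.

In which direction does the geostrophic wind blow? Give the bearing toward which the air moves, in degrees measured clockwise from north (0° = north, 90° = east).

The pressure-gradient force points toward the south (bearing 180°).
Geostrophic balance: in the Southern Hemisphere the Coriolis force deflects motion to the left, so the geostrophic wind blows 90° to the left of the pressure-gradient force (low pressure on the right).
Rotating 180° by 90° counterclockwise gives 090° — the wind blows toward the east.

090°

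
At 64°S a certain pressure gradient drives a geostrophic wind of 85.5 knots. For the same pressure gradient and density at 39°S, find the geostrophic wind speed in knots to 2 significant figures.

With the same pressure gradient and density, V_g ∝ 1/f ∝ 1/sin φ.
V₂ = V₁ · sin φ₁ / sin φ₂ = 85.5 × sin 64° / sin 39°
V₂ = 85.5 × 0.8988/0.6293 = 120 knots

120 knots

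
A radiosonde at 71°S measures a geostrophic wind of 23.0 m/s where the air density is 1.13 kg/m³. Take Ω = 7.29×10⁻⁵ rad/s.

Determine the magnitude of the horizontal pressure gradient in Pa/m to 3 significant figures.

Coriolis parameter at 71°S:
f = 2Ω sin φ = 2 × 7.29×10⁻⁵ × sin 71° = 1.38×10⁻⁴ s⁻¹
Geostrophic balance rearranged: |∂P/∂n| = f ρ V_g
|∂P/∂n| = 1.38×10⁻⁴ × 1.13 × 23.0 = 3.58×10⁻³ Pa/m

3.58×10⁻³ Pa/m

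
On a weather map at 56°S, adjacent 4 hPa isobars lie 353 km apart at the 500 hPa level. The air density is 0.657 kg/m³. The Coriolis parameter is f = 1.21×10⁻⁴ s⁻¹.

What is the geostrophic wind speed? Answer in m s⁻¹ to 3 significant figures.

Pressure gradient: |∂P/∂n| = 400 Pa / 353000 m = 1.13×10⁻³ Pa/m
Geostrophic balance (pressure-gradient force = Coriolis force):
V_g = (1/(fρ)) |∂P/∂n| = 1.13×10⁻³ / (1.21×10⁻⁴ × 0.657) = 14.3 m/s

14.3 m s⁻¹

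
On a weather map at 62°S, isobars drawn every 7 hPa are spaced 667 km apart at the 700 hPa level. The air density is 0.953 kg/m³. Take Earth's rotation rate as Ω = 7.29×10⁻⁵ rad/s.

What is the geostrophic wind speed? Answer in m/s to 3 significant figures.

8.55 m/s

Coriolis parameter at 62°S:
f = 2Ω sin φ = 2 × 7.29×10⁻⁵ × sin 62° = 1.29×10⁻⁴ s⁻¹
Pressure gradient: |∂P/∂n| = 700 Pa / 667000 m = 1.05×10⁻³ Pa/m
Geostrophic balance (pressure-gradient force = Coriolis force):
V_g = (1/(fρ)) |∂P/∂n| = 1.05×10⁻³ / (1.29×10⁻⁴ × 0.953) = 8.55 m/s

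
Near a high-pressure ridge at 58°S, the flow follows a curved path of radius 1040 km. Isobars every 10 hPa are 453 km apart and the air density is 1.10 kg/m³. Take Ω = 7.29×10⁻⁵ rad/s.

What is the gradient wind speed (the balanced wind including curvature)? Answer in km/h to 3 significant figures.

68.6 km/h

Coriolis parameter at 58°S:
f = 2Ω sin φ = 2 × 7.29×10⁻⁵ × sin 58° = 1.24×10⁻⁴ s⁻¹
Pressure gradient: |∂P/∂n| = 1000 Pa / 453000 m = 2.21×10⁻³ Pa/m
Geostrophic speed: V_g = |∂P/∂n|/(fρ) = 2.21×10⁻³/(1.24×10⁻⁴ × 1.10) = 16.2 m/s
Around a high, pressure-gradient force acts outward with centrifugal, so Coriolis balances both:
fV = (1/ρ)|∂P/∂n| + V²/R  →  V² − fR·V + fR·V_g = 0
With fR = 1.24×10⁻⁴ × 1040×10³ m = 129 m/s:
V = [fR − √((fR)² − 4 fR V_g)]/2 = [129 − √(129² − 4×129×16.2)]/2 = 19.1 m/s
Supergeostrophic (V > V_g = 16.2 m/s), as expected around a high.
Converting: 19.1 m/s × 3.6 = 68.6 km/h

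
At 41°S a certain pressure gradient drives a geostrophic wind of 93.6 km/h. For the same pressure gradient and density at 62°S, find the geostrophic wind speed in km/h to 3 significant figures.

With the same pressure gradient and density, V_g ∝ 1/f ∝ 1/sin φ.
V₂ = V₁ · sin φ₁ / sin φ₂ = 93.6 × sin 41° / sin 62°
V₂ = 93.6 × 0.6561/0.8829 = 69.5 km/h

69.5 km/h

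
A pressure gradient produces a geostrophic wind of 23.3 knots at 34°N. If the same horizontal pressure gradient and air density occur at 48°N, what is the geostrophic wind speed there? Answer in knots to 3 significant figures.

With the same pressure gradient and density, V_g ∝ 1/f ∝ 1/sin φ.
V₂ = V₁ · sin φ₁ / sin φ₂ = 23.3 × sin 34° / sin 48°
V₂ = 23.3 × 0.5592/0.7431 = 17.5 knots

17.5 knots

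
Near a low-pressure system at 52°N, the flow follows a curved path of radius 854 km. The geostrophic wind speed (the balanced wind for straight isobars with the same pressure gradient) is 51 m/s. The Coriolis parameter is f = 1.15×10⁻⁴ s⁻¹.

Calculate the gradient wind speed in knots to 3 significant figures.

72.0 knots

Around a low, centrifugal force acts outward with Coriolis, so pressure-gradient force balances both:
(1/ρ)|∂P/∂n| = fV + V²/R  →  V² + fR·V − fR·V_g = 0
With fR = 1.15×10⁻⁴ × 854×10³ m = 98.2 m/s:
V = [−fR + √((fR)² + 4 fR V_g)]/2 = [−98.2 + √(98.2² + 4×98.2×51)]/2 = 37 m/s
Subgeostrophic (V < V_g = 51 m/s), as expected around a low.
Converting: 37 m/s × 1.944 = 72.0 knots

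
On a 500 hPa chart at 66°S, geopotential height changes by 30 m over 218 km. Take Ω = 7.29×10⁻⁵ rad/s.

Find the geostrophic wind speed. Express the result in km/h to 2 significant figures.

36 km/h

Coriolis parameter at 66°S:
f = 2Ω sin φ = 2 × 7.29×10⁻⁵ × sin 66° = 1.33×10⁻⁴ s⁻¹
Height gradient: |∂Z/∂n| = 30 m / 218000 m = 1.38×10⁻⁴
On a pressure surface, geostrophic balance gives V_g = (g/f)|∂Z/∂n|:
V_g = 9.81 × 1.38×10⁻⁴ / 1.33×10⁻⁴ = 10.1 m/s
Converting: 10.1 m/s × 3.6 = 36 km/h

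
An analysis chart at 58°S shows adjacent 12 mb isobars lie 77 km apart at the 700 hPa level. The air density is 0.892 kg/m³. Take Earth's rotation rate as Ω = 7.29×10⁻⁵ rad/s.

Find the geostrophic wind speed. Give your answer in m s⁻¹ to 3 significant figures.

141 m s⁻¹

Coriolis parameter at 58°S:
f = 2Ω sin φ = 2 × 7.29×10⁻⁵ × sin 58° = 1.24×10⁻⁴ s⁻¹
Pressure gradient: |∂P/∂n| = 1200 Pa / 77000 m = 1.56×10⁻² Pa/m
Geostrophic balance (pressure-gradient force = Coriolis force):
V_g = (1/(fρ)) |∂P/∂n| = 1.56×10⁻² / (1.24×10⁻⁴ × 0.892) = 141 m/s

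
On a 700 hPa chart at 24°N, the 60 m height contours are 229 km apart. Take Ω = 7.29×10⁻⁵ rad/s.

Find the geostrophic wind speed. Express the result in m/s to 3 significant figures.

43.3 m/s

Coriolis parameter at 24°N:
f = 2Ω sin φ = 2 × 7.29×10⁻⁵ × sin 24° = 5.93×10⁻⁵ s⁻¹
Height gradient: |∂Z/∂n| = 60 m / 229000 m = 2.62×10⁻⁴
On a pressure surface, geostrophic balance gives V_g = (g/f)|∂Z/∂n|:
V_g = 9.81 × 2.62×10⁻⁴ / 5.93×10⁻⁵ = 43.3 m/s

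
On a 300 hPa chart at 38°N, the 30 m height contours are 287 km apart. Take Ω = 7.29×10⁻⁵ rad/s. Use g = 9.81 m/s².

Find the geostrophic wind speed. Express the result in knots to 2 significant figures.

Coriolis parameter at 38°N:
f = 2Ω sin φ = 2 × 7.29×10⁻⁵ × sin 38° = 8.98×10⁻⁵ s⁻¹
Height gradient: |∂Z/∂n| = 30 m / 287000 m = 1.05×10⁻⁴
On a pressure surface, geostrophic balance gives V_g = (g/f)|∂Z/∂n|:
V_g = 9.81 × 1.05×10⁻⁴ / 8.98×10⁻⁵ = 11.4 m/s
Converting: 11.4 m/s × 1.944 = 22 knots

22 knots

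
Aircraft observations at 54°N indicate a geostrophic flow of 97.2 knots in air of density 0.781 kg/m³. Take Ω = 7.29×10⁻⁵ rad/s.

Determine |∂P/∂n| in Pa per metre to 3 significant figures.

Coriolis parameter at 54°N:
f = 2Ω sin φ = 2 × 7.29×10⁻⁵ × sin 54° = 1.18×10⁻⁴ s⁻¹
Wind speed in SI: 97.2 knots = 50.0 m/s
Geostrophic balance rearranged: |∂P/∂n| = f ρ V_g
|∂P/∂n| = 1.18×10⁻⁴ × 0.781 × 50.0 = 4.61×10⁻³ Pa/m

4.61×10⁻³ Pa/m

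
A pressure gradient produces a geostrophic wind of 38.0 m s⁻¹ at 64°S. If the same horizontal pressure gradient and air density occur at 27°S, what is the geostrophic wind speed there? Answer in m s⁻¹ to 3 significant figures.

With the same pressure gradient and density, V_g ∝ 1/f ∝ 1/sin φ.
V₂ = V₁ · sin φ₁ / sin φ₂ = 38.0 × sin 64° / sin 27°
V₂ = 38.0 × 0.8988/0.4540 = 75.2 m s⁻¹

75.2 m s⁻¹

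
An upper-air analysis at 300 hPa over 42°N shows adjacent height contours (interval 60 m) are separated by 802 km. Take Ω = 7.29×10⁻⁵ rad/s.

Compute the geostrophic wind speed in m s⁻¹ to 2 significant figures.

Coriolis parameter at 42°N:
f = 2Ω sin φ = 2 × 7.29×10⁻⁵ × sin 42° = 9.76×10⁻⁵ s⁻¹
Height gradient: |∂Z/∂n| = 60 m / 802000 m = 7.48×10⁻⁵
On a pressure surface, geostrophic balance gives V_g = (g/f)|∂Z/∂n|:
V_g = 9.81 × 7.48×10⁻⁵ / 9.76×10⁻⁵ = 7.52 m/s

7.5 m s⁻¹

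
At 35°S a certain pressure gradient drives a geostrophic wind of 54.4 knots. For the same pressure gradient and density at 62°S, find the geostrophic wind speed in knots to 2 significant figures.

35 knots

With the same pressure gradient and density, V_g ∝ 1/f ∝ 1/sin φ.
V₂ = V₁ · sin φ₁ / sin φ₂ = 54.4 × sin 35° / sin 62°
V₂ = 54.4 × 0.5736/0.8829 = 35 knots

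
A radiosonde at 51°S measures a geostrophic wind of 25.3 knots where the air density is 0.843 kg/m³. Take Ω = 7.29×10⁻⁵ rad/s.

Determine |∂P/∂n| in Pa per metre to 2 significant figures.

1.2×10⁻³ Pa/m

Coriolis parameter at 51°S:
f = 2Ω sin φ = 2 × 7.29×10⁻⁵ × sin 51° = 1.13×10⁻⁴ s⁻¹
Wind speed in SI: 25.3 knots = 13.0 m/s
Geostrophic balance rearranged: |∂P/∂n| = f ρ V_g
|∂P/∂n| = 1.13×10⁻⁴ × 0.843 × 13.0 = 1.24×10⁻³ Pa/m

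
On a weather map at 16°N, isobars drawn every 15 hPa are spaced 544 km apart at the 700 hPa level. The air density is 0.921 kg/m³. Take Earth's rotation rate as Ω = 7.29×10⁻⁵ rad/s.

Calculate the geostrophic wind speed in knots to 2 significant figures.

Coriolis parameter at 16°N:
f = 2Ω sin φ = 2 × 7.29×10⁻⁵ × sin 16° = 4.02×10⁻⁵ s⁻¹
Pressure gradient: |∂P/∂n| = 1500 Pa / 544000 m = 2.76×10⁻³ Pa/m
Geostrophic balance (pressure-gradient force = Coriolis force):
V_g = (1/(fρ)) |∂P/∂n| = 2.76×10⁻³ / (4.02×10⁻⁵ × 0.921) = 74.5 m/s
Converting: 74.5 m/s × 1.944 = 140 knots

140 knots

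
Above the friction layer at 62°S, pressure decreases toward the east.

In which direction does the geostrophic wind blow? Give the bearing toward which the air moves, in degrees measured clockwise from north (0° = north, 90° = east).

000°

The pressure-gradient force points toward the east (bearing 090°).
Geostrophic balance: in the Southern Hemisphere the Coriolis force deflects motion to the left, so the geostrophic wind blows 90° to the left of the pressure-gradient force (low pressure on the right).
Rotating 090° by 90° counterclockwise gives 000° — the wind blows toward the north.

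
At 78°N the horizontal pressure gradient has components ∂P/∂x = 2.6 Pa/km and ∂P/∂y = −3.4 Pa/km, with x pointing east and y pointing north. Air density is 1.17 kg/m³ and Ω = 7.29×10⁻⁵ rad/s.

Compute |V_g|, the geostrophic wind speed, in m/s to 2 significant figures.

Coriolis parameter at 78°N:
f = 2Ω sin φ = 2 × 7.29×10⁻⁵ × sin 78° = 1.43×10⁻⁴ s⁻¹
Component geostrophic relations (x east, y north):
u_g = −(1/(fρ)) ∂P/∂y,  v_g = (1/(fρ)) ∂P/∂x
u_g = −(−3.4×10⁻³)/(1.43×10⁻⁴ × 1.17) = 20.4 m/s;  v_g = (2.6×10⁻³)/(1.43×10⁻⁴ × 1.17) = 15.6 m/s
|V_g| = √(u_g² + v_g²) = 25.7 m/s

26 m/s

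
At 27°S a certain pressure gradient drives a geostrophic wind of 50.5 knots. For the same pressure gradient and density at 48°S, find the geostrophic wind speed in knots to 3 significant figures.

30.9 knots

With the same pressure gradient and density, V_g ∝ 1/f ∝ 1/sin φ.
V₂ = V₁ · sin φ₁ / sin φ₂ = 50.5 × sin 27° / sin 48°
V₂ = 50.5 × 0.4540/0.7431 = 30.9 knots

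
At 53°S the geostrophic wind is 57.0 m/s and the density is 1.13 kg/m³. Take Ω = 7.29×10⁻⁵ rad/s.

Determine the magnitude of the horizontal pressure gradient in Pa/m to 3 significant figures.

Coriolis parameter at 53°S:
f = 2Ω sin φ = 2 × 7.29×10⁻⁵ × sin 53° = 1.16×10⁻⁴ s⁻¹
Geostrophic balance rearranged: |∂P/∂n| = f ρ V_g
|∂P/∂n| = 1.16×10⁻⁴ × 1.13 × 57.0 = 7.50×10⁻³ Pa/m

7.50×10⁻³ Pa/m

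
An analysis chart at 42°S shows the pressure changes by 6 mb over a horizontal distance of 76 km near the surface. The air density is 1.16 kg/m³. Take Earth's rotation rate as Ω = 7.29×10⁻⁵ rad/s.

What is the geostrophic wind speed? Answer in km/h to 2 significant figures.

Coriolis parameter at 42°S:
f = 2Ω sin φ = 2 × 7.29×10⁻⁵ × sin 42° = 9.76×10⁻⁵ s⁻¹
Pressure gradient: |∂P/∂n| = 600 Pa / 76000 m = 7.89×10⁻³ Pa/m
Geostrophic balance (pressure-gradient force = Coriolis force):
V_g = (1/(fρ)) |∂P/∂n| = 7.89×10⁻³ / (9.76×10⁻⁵ × 1.16) = 69.8 m/s
Converting: 69.8 m/s × 3.6 = 250 km/h

250 km/h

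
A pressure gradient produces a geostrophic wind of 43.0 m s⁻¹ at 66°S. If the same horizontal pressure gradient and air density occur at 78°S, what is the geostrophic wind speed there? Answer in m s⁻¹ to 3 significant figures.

With the same pressure gradient and density, V_g ∝ 1/f ∝ 1/sin φ.
V₂ = V₁ · sin φ₁ / sin φ₂ = 43.0 × sin 66° / sin 78°
V₂ = 43.0 × 0.9135/0.9781 = 40.2 m s⁻¹

40.2 m s⁻¹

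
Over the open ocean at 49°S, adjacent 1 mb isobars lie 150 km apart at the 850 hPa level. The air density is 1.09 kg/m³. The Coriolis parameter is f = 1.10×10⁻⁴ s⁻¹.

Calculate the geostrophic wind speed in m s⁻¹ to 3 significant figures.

Pressure gradient: |∂P/∂n| = 100 Pa / 150000 m = 6.67×10⁻⁴ Pa/m
Geostrophic balance (pressure-gradient force = Coriolis force):
V_g = (1/(fρ)) |∂P/∂n| = 6.67×10⁻⁴ / (1.10×10⁻⁴ × 1.09) = 5.56 m/s

5.56 m s⁻¹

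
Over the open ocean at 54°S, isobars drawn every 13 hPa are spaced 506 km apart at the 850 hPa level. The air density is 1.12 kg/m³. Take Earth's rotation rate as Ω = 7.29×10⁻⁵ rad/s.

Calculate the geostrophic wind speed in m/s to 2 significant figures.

Coriolis parameter at 54°S:
f = 2Ω sin φ = 2 × 7.29×10⁻⁵ × sin 54° = 1.18×10⁻⁴ s⁻¹
Pressure gradient: |∂P/∂n| = 1300 Pa / 506000 m = 2.57×10⁻³ Pa/m
Geostrophic balance (pressure-gradient force = Coriolis force):
V_g = (1/(fρ)) |∂P/∂n| = 2.57×10⁻³ / (1.18×10⁻⁴ × 1.12) = 19.4 m/s

19 m/s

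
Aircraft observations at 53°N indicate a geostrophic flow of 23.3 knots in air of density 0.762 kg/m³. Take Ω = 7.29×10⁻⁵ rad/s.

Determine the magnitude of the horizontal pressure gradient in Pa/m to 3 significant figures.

1.06×10⁻³ Pa/m

Coriolis parameter at 53°N:
f = 2Ω sin φ = 2 × 7.29×10⁻⁵ × sin 53° = 1.16×10⁻⁴ s⁻¹
Wind speed in SI: 23.3 knots = 12.0 m/s
Geostrophic balance rearranged: |∂P/∂n| = f ρ V_g
|∂P/∂n| = 1.16×10⁻⁴ × 0.762 × 12.0 = 1.06×10⁻³ Pa/m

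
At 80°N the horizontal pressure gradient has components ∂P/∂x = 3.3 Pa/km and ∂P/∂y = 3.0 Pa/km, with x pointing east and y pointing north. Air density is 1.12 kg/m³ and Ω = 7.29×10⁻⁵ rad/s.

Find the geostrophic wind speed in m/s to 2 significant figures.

Coriolis parameter at 80°N:
f = 2Ω sin φ = 2 × 7.29×10⁻⁵ × sin 80° = 1.44×10⁻⁴ s⁻¹
Component geostrophic relations (x east, y north):
u_g = −(1/(fρ)) ∂P/∂y,  v_g = (1/(fρ)) ∂P/∂x
u_g = −(3.0×10⁻³)/(1.44×10⁻⁴ × 1.12) = −18.7 m/s;  v_g = (3.3×10⁻³)/(1.44×10⁻⁴ × 1.12) = 20.5 m/s
|V_g| = √(u_g² + v_g²) = 27.7 m/s

28 m/s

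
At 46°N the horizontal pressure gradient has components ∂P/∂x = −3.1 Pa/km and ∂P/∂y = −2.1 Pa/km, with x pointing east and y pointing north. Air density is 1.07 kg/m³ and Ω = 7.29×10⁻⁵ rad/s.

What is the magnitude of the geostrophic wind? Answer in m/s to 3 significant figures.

33.4 m/s

Coriolis parameter at 46°N:
f = 2Ω sin φ = 2 × 7.29×10⁻⁵ × sin 46° = 1.05×10⁻⁴ s⁻¹
Component geostrophic relations (x east, y north):
u_g = −(1/(fρ)) ∂P/∂y,  v_g = (1/(fρ)) ∂P/∂x
u_g = −(−2.1×10⁻³)/(1.05×10⁻⁴ × 1.07) = 18.7 m/s;  v_g = (−3.1×10⁻³)/(1.05×10⁻⁴ × 1.07) = −27.6 m/s
|V_g| = √(u_g² + v_g²) = 33.4 m/s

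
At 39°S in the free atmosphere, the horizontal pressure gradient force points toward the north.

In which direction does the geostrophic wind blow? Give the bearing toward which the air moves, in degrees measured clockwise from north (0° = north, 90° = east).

270°

The pressure-gradient force points toward the north (bearing 000°).
Geostrophic balance: in the Southern Hemisphere the Coriolis force deflects motion to the left, so the geostrophic wind blows 90° to the left of the pressure-gradient force (low pressure on the right).
Rotating 000° by 90° counterclockwise gives 270° — the wind blows toward the west.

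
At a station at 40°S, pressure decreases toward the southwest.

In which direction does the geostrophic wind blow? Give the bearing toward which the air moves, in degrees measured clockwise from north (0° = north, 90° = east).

135°

The pressure-gradient force points toward the southwest (bearing 225°).
Geostrophic balance: in the Southern Hemisphere the Coriolis force deflects motion to the left, so the geostrophic wind blows 90° to the left of the pressure-gradient force (low pressure on the right).
Rotating 225° by 90° counterclockwise gives 135° — the wind blows toward the southeast.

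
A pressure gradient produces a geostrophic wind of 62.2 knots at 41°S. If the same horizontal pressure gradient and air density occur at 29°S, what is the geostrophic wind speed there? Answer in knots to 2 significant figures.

84 knots

With the same pressure gradient and density, V_g ∝ 1/f ∝ 1/sin φ.
V₂ = V₁ · sin φ₁ / sin φ₂ = 62.2 × sin 41° / sin 29°
V₂ = 62.2 × 0.6561/0.4848 = 84 knots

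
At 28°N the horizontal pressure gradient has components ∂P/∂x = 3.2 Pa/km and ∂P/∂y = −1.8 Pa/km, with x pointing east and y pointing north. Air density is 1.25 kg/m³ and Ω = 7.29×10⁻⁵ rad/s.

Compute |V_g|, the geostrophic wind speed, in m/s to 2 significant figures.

Coriolis parameter at 28°N:
f = 2Ω sin φ = 2 × 7.29×10⁻⁵ × sin 28° = 6.84×10⁻⁵ s⁻¹
Component geostrophic relations (x east, y north):
u_g = −(1/(fρ)) ∂P/∂y,  v_g = (1/(fρ)) ∂P/∂x
u_g = −(−1.8×10⁻³)/(6.84×10⁻⁵ × 1.25) = 21.0 m/s;  v_g = (3.2×10⁻³)/(6.84×10⁻⁵ × 1.25) = 37.4 m/s
|V_g| = √(u_g² + v_g²) = 42.9 m/s

43 m/s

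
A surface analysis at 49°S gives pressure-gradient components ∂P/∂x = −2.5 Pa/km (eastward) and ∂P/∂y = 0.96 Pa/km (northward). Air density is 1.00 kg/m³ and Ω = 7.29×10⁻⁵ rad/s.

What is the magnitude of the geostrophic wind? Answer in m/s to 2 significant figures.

24 m/s

Coriolis parameter at 49°S:
f = 2Ω sin φ = 2 × 7.29×10⁻⁵ × sin 49° = 1.10×10⁻⁴ s⁻¹
In the Southern Hemisphere f is negative: f = −1.10×10⁻⁴ s⁻¹.
Component geostrophic relations (x east, y north):
u_g = −(1/(fρ)) ∂P/∂y,  v_g = (1/(fρ)) ∂P/∂x
u_g = −(0.96×10⁻³)/(−1.10×10⁻⁴ × 1.00) = 8.72 m/s;  v_g = (−2.5×10⁻³)/(−1.10×10⁻⁴ × 1.00) = 22.7 m/s
|V_g| = √(u_g² + v_g²) = 24.3 m/s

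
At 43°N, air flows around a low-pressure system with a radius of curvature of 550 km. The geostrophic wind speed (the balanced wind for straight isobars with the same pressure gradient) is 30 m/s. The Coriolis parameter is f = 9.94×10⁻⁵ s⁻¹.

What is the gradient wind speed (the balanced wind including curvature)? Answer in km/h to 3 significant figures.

77.5 km/h

Around a low, centrifugal force acts outward with Coriolis, so pressure-gradient force balances both:
(1/ρ)|∂P/∂n| = fV + V²/R  →  V² + fR·V − fR·V_g = 0
With fR = 9.94×10⁻⁵ × 550×10³ m = 54.7 m/s:
V = [−fR + √((fR)² + 4 fR V_g)]/2 = [−54.7 + √(54.7² + 4×54.7×30)]/2 = 21.5 m/s
Subgeostrophic (V < V_g = 30 m/s), as expected around a low.
Converting: 21.5 m/s × 3.6 = 77.5 km/h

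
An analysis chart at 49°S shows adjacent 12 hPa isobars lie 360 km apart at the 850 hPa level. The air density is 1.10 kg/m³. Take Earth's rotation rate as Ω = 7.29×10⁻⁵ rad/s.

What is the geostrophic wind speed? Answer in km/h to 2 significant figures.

Coriolis parameter at 49°S:
f = 2Ω sin φ = 2 × 7.29×10⁻⁵ × sin 49° = 1.10×10⁻⁴ s⁻¹
Pressure gradient: |∂P/∂n| = 1200 Pa / 360000 m = 3.33×10⁻³ Pa/m
Geostrophic balance (pressure-gradient force = Coriolis force):
V_g = (1/(fρ)) |∂P/∂n| = 3.33×10⁻³ / (1.10×10⁻⁴ × 1.10) = 27.5 m/s
Converting: 27.5 m/s × 3.6 = 99 km/h

99 km/h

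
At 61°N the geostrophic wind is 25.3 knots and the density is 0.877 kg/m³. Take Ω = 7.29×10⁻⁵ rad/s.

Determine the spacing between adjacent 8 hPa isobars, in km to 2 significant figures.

Coriolis parameter at 61°N:
f = 2Ω sin φ = 2 × 7.29×10⁻⁵ × sin 61° = 1.28×10⁻⁴ s⁻¹
Wind speed in SI: 25.3 knots = 13.0 m/s
Geostrophic balance rearranged: |∂P/∂n| = f ρ V_g
|∂P/∂n| = 1.28×10⁻⁴ × 0.877 × 13.0 = 1.46×10⁻³ Pa/m
Isobar spacing: Δn = ΔP/|∂P/∂n| = 800 Pa / 1.46×10⁻³ Pa/m = 549610 m ≈ 550 km

550 km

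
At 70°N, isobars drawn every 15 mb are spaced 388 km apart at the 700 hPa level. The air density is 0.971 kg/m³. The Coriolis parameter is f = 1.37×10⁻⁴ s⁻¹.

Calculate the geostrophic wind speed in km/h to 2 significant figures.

100 km/h

Pressure gradient: |∂P/∂n| = 1500 Pa / 388000 m = 3.87×10⁻³ Pa/m
Geostrophic balance (pressure-gradient force = Coriolis force):
V_g = (1/(fρ)) |∂P/∂n| = 3.87×10⁻³ / (1.37×10⁻⁴ × 0.971) = 29.1 m/s
Converting: 29.1 m/s × 3.6 = 100 km/h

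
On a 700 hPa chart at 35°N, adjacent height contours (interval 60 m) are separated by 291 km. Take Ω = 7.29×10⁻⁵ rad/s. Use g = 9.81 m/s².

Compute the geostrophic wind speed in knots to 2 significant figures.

Coriolis parameter at 35°N:
f = 2Ω sin φ = 2 × 7.29×10⁻⁵ × sin 35° = 8.36×10⁻⁵ s⁻¹
Height gradient: |∂Z/∂n| = 60 m / 291000 m = 2.06×10⁻⁴
On a pressure surface, geostrophic balance gives V_g = (g/f)|∂Z/∂n|:
V_g = 9.81 × 2.06×10⁻⁴ / 8.36×10⁻⁵ = 24.2 m/s
Converting: 24.2 m/s × 1.944 = 47 knots

47 knots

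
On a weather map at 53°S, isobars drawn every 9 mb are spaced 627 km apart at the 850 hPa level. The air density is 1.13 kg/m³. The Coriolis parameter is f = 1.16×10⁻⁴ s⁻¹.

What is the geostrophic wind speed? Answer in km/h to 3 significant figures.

39.4 km/h

Pressure gradient: |∂P/∂n| = 900 Pa / 627000 m = 1.44×10⁻³ Pa/m
Geostrophic balance (pressure-gradient force = Coriolis force):
V_g = (1/(fρ)) |∂P/∂n| = 1.44×10⁻³ / (1.16×10⁻⁴ × 1.13) = 11.0 m/s
Converting: 11.0 m/s × 3.6 = 39.4 km/h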